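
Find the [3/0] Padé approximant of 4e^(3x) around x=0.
18*x**3 + 18*x**2 + 12*x + 4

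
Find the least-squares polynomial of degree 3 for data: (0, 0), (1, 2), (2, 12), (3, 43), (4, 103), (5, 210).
-5/42 + (653/252)x + (-95/42)x² + (73/36)x³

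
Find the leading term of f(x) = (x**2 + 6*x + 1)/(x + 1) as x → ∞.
x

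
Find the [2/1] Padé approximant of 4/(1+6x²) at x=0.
4 - 24*x**2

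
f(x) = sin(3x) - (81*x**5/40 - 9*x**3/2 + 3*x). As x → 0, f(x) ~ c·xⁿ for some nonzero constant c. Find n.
7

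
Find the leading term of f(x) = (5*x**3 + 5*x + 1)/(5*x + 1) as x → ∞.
x**2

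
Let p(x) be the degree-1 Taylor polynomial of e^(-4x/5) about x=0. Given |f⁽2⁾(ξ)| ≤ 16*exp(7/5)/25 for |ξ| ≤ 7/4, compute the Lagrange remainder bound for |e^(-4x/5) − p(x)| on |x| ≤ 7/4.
49*exp(7/5)/50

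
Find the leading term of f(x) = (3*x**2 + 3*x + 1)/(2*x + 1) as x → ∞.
3*x/2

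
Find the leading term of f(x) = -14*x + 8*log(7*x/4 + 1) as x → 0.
-49*x**2/4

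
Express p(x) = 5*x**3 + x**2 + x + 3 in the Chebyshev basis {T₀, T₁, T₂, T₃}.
(7/2)T₀ + (19/4)T₁ + (1/2)T₂ + (5/4)T₃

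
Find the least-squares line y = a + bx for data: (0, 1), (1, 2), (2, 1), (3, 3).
a = 1, b = 1/2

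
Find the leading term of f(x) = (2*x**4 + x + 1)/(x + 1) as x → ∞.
2*x**3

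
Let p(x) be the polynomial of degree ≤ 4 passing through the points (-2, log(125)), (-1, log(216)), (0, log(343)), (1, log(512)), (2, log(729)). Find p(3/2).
log(9216*sqrt(2)*3**(19/64)*5**(113/128)*7**(23/64)/245)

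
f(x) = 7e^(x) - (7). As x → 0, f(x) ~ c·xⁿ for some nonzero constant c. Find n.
1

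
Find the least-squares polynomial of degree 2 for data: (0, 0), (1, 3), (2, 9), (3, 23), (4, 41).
8/35 + (-23/35)x + (19/7)x²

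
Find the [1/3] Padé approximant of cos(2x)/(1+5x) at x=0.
(1 - x/3)/(28*x**3/3 + x**2/3 + 14*x/3 + 1)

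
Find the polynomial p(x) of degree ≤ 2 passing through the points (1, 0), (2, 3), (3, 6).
3*x - 3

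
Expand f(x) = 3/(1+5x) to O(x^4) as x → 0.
3 - 15*x + 75*x**2 - 375*x**3 + O(x**4)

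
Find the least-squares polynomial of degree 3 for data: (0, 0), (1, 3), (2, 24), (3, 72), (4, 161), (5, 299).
-1/126 + (-209/108)x + (407/126)x² + (197/108)x³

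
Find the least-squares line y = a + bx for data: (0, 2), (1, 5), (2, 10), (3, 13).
a = 9/5, b = 19/5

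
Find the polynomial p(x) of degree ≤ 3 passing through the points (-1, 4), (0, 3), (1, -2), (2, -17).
-x**3 - 2*x**2 - 2*x + 3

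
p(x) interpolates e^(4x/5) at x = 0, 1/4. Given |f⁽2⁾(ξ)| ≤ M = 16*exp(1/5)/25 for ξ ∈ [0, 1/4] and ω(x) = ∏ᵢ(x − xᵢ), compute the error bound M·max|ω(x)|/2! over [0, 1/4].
exp(1/5)/200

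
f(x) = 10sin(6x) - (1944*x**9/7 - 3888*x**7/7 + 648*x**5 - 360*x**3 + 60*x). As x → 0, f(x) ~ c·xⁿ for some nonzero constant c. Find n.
11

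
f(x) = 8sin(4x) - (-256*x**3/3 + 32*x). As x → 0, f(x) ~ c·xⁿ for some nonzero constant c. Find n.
5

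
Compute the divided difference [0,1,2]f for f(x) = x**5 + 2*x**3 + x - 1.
21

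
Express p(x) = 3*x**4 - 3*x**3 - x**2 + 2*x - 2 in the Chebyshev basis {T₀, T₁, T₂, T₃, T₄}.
(-11/8)T₀ + (-1/4)T₁ + T₂ + (-3/4)T₃ + (3/8)T₄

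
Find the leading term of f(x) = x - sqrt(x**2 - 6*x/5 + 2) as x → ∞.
3/5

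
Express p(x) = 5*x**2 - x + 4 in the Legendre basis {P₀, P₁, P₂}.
(17/3)P₀ - P₁ + (10/3)P₂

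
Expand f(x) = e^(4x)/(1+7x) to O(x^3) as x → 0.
1 - 3*x + 29*x**2 + O(x**3)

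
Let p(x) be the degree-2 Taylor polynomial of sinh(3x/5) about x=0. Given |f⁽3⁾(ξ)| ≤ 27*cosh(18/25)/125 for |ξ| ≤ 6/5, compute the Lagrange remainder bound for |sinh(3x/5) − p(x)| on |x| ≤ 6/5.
972*cosh(18/25)/15625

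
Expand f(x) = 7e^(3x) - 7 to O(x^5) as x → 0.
21*x + 63*x**2/2 + 63*x**3/2 + 189*x**4/8 + O(x**5)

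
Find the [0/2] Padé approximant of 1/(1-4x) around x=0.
1/(1 - 4*x)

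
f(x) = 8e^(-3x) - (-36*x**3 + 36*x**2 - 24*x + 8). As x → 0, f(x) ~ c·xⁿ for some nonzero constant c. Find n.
4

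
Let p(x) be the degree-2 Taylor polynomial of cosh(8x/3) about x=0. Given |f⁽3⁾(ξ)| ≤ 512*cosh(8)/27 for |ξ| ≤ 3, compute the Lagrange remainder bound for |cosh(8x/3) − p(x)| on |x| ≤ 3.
256*cosh(8)/3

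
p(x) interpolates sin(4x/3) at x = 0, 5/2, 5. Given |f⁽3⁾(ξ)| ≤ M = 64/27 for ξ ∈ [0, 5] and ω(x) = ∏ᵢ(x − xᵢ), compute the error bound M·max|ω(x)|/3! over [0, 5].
1000*sqrt(3)/729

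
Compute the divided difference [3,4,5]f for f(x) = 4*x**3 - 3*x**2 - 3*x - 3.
45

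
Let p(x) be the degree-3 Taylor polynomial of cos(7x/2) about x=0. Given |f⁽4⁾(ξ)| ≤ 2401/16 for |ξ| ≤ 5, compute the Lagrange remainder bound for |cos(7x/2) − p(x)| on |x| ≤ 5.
1500625/384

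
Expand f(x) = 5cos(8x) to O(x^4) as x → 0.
5 - 160*x**2 + O(x**4)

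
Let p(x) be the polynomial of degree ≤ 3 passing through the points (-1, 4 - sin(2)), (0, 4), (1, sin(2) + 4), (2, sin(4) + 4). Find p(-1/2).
-5*sin(2)/8 + sin(4)/16 + 4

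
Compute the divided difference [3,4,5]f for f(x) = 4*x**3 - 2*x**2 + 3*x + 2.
46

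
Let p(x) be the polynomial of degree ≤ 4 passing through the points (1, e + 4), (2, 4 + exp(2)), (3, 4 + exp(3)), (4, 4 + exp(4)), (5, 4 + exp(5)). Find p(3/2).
-35*exp(3)/64 - 5*exp(5)/128 + 35*e/128 + 4 + 35*exp(2)/32 + 7*exp(4)/32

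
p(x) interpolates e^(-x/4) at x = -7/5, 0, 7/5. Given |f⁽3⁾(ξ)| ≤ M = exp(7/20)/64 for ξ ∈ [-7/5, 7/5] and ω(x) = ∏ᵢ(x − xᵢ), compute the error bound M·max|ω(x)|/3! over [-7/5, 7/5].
343*sqrt(3)*exp(7/20)/216000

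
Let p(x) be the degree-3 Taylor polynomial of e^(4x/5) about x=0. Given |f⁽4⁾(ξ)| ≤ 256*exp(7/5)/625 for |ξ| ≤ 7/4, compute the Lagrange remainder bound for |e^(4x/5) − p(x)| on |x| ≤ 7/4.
2401*exp(7/5)/15000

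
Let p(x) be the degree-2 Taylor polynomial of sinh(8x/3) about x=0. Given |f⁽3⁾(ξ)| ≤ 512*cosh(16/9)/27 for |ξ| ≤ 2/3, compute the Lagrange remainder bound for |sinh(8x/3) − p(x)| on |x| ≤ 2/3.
2048*cosh(16/9)/2187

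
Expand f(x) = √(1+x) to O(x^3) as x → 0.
1 + x/2 - x**2/8 + O(x**3)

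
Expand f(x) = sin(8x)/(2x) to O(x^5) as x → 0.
4 - 128*x**2/3 + 2048*x**4/15 + O(x**5)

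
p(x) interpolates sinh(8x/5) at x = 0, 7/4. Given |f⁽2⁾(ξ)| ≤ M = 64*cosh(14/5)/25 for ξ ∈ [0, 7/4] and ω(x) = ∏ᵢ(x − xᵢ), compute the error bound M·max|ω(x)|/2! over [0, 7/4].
49*cosh(14/5)/50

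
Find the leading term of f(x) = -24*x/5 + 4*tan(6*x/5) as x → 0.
288*x**3/125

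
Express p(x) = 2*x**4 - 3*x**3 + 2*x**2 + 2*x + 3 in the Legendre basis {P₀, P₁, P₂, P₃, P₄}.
(61/15)P₀ + (1/5)P₁ + (52/21)P₂ + (-6/5)P₃ + (16/35)P₄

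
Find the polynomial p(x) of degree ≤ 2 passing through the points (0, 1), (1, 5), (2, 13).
2*x**2 + 2*x + 1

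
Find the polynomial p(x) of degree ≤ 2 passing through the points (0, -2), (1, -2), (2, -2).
-2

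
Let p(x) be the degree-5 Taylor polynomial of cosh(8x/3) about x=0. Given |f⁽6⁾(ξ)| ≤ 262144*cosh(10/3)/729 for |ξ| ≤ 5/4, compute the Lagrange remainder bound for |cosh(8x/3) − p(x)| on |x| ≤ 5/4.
12500*cosh(10/3)/6561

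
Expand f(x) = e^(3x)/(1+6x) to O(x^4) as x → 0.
1 - 3*x + 45*x**2/2 - 261*x**3/2 + O(x**4)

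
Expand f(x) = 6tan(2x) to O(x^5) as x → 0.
12*x + 16*x**3 + O(x**5)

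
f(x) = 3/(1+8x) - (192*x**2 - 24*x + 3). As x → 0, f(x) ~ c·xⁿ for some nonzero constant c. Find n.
3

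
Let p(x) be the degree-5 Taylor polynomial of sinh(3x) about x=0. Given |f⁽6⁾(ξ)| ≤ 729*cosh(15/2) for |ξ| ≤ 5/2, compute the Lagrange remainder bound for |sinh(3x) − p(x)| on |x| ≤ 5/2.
253125*cosh(15/2)/1024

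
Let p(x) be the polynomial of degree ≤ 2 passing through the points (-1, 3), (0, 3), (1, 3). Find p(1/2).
3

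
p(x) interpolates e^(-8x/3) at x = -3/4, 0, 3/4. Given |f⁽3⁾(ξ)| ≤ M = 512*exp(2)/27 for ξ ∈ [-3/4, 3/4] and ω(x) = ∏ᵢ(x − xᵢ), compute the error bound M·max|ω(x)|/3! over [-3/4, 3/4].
8*sqrt(3)*exp(2)/27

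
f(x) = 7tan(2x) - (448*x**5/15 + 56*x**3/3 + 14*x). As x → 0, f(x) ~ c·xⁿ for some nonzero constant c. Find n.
7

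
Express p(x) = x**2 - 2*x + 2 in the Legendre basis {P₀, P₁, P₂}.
(7/3)P₀ + (-2)P₁ + (2/3)P₂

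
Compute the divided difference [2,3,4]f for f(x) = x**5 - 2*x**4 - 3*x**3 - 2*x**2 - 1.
146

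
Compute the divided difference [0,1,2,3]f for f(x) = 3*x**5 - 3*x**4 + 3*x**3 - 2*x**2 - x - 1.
60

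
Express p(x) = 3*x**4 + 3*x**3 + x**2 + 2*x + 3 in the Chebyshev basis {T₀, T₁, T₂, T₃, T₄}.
(37/8)T₀ + (17/4)T₁ + (2)T₂ + (3/4)T₃ + (3/8)T₄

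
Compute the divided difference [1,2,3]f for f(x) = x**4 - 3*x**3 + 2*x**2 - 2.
9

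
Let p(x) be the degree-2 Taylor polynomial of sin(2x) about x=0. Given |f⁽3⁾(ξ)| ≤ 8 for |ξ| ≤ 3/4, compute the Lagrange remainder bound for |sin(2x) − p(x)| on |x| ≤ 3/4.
9/16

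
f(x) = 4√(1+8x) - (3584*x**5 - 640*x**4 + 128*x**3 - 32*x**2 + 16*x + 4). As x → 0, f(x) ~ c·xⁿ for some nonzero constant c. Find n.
6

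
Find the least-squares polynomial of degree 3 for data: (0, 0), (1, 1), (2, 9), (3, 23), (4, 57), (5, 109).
-11/126 + (773/756)x + (-41/126)x² + (97/108)x³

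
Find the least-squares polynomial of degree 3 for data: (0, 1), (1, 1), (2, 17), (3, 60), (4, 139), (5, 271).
52/63 + (-157/54)x + (197/126)x² + (53/27)x³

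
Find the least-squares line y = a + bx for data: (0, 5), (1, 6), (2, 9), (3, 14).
a = 4, b = 3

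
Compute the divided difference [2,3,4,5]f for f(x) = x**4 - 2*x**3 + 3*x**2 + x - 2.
12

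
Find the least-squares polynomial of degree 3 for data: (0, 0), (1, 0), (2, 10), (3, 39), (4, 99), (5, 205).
-3/14 + (23/28)x + (-55/28)x² + (2)x³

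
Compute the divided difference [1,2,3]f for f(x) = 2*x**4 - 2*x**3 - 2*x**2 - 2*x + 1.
36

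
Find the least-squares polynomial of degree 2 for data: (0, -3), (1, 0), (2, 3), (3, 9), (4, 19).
-18/7 + (31/70)x + (17/14)x²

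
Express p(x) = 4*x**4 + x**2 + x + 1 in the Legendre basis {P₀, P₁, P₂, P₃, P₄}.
(32/15)P₀ + P₁ + (62/21)P₂ + (32/35)P₄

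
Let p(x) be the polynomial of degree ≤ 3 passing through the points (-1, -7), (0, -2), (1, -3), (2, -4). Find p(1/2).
-17/8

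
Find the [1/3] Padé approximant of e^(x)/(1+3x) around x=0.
(11*x/32 + 1)/(91*x**3/192 - 29*x**2/16 + 75*x/32 + 1)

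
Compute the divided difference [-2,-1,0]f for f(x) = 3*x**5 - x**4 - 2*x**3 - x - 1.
-46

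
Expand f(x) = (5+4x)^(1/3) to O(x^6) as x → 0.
5**(1/3) + 4*5**(1/3)*x/15 - 16*5**(1/3)*x**2/225 + 64*5**(1/3)*x**3/2025 - 512*5**(1/3)*x**4/30375 + 22528*5**(1/3)*x**5/2278125 + O(x**6)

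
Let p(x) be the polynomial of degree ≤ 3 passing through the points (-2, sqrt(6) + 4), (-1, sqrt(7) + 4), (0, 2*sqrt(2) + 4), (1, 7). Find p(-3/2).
-5*sqrt(2)/8 + 5*sqrt(6)/16 + 15*sqrt(7)/16 + 67/16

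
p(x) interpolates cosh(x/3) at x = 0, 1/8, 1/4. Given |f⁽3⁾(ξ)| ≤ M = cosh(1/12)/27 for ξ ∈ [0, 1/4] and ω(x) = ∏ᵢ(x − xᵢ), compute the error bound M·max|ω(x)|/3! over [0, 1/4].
sqrt(3)*cosh(1/12)/373248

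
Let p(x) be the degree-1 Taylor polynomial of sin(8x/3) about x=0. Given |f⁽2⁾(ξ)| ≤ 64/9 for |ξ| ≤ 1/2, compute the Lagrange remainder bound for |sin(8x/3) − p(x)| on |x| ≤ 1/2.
8/9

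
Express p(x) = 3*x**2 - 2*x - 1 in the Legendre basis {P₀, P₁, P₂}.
(-2)P₁ + (2)P₂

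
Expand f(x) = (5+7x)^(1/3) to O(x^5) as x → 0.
5**(1/3) + 7*5**(1/3)*x/15 - 49*5**(1/3)*x**2/225 + 343*5**(1/3)*x**3/2025 - 4802*5**(1/3)*x**4/30375 + O(x**5)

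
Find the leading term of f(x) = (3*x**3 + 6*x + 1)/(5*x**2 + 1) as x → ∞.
3*x/5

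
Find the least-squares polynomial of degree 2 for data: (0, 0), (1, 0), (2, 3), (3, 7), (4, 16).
4/35 + (-107/70)x + (19/14)x²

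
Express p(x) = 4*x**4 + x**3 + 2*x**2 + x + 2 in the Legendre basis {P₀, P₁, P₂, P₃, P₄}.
(52/15)P₀ + (8/5)P₁ + (76/21)P₂ + (2/5)P₃ + (32/35)P₄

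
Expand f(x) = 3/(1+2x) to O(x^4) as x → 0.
3 - 6*x + 12*x**2 - 24*x**3 + O(x**4)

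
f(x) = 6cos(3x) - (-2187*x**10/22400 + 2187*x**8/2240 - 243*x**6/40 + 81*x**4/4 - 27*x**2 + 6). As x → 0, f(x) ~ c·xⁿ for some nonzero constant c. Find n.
12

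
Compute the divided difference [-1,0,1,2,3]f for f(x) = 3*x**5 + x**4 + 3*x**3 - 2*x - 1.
16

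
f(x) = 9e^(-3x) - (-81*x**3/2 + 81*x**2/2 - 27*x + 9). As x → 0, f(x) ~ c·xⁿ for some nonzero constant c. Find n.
4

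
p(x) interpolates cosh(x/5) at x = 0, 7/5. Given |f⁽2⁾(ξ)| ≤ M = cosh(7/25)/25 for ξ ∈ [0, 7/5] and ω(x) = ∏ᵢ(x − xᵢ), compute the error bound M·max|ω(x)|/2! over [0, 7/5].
49*cosh(7/25)/5000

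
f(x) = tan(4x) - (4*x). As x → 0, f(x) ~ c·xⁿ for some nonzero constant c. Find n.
3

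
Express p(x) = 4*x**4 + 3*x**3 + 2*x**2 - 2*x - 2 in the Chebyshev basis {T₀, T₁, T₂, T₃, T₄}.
(1/2)T₀ + (1/4)T₁ + (3)T₂ + (3/4)T₃ + (1/2)T₄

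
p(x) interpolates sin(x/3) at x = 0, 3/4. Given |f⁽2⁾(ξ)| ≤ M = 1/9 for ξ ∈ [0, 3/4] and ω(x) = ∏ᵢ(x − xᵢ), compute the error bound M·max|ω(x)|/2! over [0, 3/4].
1/128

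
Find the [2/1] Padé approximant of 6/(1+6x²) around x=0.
6 - 36*x**2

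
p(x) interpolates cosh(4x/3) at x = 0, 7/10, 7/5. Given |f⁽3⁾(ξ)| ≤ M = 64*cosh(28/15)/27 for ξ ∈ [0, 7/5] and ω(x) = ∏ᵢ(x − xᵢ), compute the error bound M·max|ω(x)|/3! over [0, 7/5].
2744*sqrt(3)*cosh(28/15)/91125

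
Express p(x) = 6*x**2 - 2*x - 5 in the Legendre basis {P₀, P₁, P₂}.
(-3)P₀ + (-2)P₁ + (4)P₂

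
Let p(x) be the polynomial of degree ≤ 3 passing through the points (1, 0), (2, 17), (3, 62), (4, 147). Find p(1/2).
-7/4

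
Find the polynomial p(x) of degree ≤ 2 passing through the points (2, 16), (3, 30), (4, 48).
2*x**2 + 4*x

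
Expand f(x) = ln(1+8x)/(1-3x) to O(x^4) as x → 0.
8*x - 8*x**2 + 440*x**3/3 + O(x**4)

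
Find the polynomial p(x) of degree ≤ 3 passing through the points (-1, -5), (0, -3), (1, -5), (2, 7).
3*x**3 - 2*x**2 - 3*x - 3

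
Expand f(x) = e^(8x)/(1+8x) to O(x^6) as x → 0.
1 + 32*x**2 - 512*x**3/3 + 1536*x**4 - 180224*x**5/15 + O(x**6)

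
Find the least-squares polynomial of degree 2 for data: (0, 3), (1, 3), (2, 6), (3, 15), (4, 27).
108/35 + (-18/7)x + (15/7)x²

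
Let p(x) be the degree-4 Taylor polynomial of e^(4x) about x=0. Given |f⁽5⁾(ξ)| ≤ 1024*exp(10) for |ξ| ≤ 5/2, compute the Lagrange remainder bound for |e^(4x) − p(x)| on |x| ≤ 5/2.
2500*exp(10)/3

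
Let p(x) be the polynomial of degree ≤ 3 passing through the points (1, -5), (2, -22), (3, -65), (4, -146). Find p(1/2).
-5/2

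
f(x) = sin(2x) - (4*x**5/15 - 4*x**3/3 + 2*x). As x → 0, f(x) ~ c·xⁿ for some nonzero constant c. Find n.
7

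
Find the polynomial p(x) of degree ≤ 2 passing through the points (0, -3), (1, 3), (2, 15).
3*x**2 + 3*x - 3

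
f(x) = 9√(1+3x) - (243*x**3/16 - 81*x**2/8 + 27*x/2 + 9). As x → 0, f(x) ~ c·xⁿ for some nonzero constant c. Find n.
4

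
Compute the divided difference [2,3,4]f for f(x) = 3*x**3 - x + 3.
27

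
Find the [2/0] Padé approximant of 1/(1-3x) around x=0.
9*x**2 + 3*x + 1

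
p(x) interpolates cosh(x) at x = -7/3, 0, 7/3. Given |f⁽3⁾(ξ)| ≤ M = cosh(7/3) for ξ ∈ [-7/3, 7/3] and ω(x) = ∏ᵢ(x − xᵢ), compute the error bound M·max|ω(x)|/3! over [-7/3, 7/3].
343*sqrt(3)*cosh(7/3)/729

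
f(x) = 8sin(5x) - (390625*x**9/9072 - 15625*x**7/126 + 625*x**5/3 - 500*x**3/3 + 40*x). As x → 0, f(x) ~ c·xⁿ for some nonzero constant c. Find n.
11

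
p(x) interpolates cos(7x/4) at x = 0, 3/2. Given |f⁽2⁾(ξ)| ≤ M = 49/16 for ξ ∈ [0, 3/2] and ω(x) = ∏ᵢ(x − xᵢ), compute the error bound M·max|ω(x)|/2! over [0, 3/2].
441/512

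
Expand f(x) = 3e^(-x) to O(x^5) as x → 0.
3 - 3*x + 3*x**2/2 - x**3/2 + x**4/8 + O(x**5)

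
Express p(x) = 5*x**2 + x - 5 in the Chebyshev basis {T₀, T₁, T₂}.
(-5/2)T₀ + T₁ + (5/2)T₂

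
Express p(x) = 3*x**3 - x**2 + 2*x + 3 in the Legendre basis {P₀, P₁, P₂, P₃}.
(8/3)P₀ + (19/5)P₁ + (-2/3)P₂ + (6/5)P₃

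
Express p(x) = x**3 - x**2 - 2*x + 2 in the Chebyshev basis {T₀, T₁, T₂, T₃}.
(3/2)T₀ + (-5/4)T₁ + (-1/2)T₂ + (1/4)T₃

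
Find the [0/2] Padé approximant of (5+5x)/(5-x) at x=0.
1/(6*x**2/5 - 6*x/5 + 1)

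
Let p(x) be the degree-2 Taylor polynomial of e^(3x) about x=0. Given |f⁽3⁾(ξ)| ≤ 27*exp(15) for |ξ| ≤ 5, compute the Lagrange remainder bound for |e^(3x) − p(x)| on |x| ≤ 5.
1125*exp(15)/2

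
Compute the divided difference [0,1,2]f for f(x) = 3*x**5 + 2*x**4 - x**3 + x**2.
57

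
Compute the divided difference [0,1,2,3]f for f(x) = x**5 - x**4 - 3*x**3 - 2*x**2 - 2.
16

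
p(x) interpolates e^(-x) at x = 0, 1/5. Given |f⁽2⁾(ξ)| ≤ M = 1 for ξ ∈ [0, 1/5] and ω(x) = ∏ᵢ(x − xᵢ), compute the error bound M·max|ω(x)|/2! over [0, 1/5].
1/200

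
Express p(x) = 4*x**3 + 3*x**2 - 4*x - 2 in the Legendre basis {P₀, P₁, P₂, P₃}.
-P₀ + (-8/5)P₁ + (2)P₂ + (8/5)P₃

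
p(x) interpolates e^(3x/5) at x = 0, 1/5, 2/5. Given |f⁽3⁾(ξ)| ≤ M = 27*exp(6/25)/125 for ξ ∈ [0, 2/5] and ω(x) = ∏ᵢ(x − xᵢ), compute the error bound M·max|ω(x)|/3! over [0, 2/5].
sqrt(3)*exp(6/25)/15625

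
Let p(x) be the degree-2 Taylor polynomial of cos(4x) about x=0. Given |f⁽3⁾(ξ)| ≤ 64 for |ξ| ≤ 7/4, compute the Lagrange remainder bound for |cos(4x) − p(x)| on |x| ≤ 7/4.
343/6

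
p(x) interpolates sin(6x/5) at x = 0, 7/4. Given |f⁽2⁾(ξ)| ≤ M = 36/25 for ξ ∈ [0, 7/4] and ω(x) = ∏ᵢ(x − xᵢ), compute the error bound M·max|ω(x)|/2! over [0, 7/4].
441/800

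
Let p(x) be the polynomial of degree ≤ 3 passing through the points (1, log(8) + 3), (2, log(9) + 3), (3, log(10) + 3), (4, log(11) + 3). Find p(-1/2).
log(104857600000000*11**(13/16)*2**(1/8)*3**(3/8)*5**(7/16)/375913713056211) + 3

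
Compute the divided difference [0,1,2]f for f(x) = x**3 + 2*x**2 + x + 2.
5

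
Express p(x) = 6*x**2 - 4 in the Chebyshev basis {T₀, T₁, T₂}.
-T₀ + (3)T₂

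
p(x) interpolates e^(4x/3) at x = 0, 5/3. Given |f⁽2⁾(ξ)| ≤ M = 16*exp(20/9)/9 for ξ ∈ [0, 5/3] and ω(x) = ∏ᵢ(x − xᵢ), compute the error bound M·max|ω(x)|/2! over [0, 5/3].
50*exp(20/9)/81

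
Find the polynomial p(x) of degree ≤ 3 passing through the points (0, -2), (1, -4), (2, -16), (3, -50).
-2*x**3 + x**2 - x - 2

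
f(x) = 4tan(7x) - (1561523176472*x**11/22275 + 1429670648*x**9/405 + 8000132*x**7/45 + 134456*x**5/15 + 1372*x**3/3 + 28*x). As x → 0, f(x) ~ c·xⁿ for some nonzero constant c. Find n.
13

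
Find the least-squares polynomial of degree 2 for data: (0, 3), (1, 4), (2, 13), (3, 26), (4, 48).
104/35 + (-68/35)x + (23/7)x²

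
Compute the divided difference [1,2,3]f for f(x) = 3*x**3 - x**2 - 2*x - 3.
17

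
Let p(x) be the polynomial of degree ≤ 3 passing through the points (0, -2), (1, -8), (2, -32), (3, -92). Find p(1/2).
-31/8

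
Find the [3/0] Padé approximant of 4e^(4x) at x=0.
128*x**3/3 + 32*x**2 + 16*x + 4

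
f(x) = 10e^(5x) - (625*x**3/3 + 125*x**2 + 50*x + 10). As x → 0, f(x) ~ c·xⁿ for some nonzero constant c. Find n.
4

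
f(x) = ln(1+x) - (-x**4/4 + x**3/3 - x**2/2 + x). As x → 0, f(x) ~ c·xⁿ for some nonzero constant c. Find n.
5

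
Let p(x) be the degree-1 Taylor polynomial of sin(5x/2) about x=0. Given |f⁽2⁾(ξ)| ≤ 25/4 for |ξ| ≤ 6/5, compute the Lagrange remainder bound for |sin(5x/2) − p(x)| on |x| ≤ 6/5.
9/2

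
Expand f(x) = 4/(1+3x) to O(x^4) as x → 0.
4 - 12*x + 36*x**2 - 108*x**3 + O(x**4)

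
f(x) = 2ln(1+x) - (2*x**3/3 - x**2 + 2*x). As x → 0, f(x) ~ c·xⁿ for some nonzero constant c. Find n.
4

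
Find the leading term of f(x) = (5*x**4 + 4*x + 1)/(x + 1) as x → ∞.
5*x**3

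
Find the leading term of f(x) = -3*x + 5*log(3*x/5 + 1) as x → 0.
-9*x**2/10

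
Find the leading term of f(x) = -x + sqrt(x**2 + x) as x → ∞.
1/2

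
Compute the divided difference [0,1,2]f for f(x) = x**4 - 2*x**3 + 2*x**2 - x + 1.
3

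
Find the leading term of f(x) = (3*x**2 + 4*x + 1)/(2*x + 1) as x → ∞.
3*x/2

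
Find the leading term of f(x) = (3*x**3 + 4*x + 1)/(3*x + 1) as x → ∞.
x**2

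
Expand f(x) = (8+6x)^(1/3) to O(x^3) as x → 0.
2 + x/2 - x**2/8 + O(x**3)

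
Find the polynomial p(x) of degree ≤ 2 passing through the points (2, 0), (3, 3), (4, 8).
x**2 - 2*x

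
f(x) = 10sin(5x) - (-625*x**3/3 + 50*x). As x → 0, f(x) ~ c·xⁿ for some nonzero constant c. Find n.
5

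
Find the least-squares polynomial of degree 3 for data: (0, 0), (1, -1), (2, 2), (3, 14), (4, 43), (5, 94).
-1/42 + (-125/252)x + (-17/12)x² + (19/18)x³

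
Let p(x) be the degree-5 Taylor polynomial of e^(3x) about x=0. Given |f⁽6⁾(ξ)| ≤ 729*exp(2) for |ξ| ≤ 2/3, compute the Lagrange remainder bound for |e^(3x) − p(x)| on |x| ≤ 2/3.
4*exp(2)/45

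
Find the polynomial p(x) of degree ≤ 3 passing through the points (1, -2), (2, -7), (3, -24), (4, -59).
-x**3 + 2*x - 3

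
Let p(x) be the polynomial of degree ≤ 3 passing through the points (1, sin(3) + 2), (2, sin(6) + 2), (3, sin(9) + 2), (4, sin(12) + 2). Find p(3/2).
15*sin(6)/16 - 5*sin(9)/16 + sin(12)/16 + 5*sin(3)/16 + 2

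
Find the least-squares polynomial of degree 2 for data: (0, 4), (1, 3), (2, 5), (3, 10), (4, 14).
128/35 + (-71/70)x + (13/14)x²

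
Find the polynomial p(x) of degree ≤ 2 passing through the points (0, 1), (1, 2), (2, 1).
-x**2 + 2*x + 1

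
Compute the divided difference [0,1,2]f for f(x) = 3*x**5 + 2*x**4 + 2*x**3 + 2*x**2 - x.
67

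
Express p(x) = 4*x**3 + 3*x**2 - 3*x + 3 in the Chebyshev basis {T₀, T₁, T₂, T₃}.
(9/2)T₀ + (3/2)T₂ + T₃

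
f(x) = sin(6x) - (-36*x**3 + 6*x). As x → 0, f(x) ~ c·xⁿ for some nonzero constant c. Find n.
5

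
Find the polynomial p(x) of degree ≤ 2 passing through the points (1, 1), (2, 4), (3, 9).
x**2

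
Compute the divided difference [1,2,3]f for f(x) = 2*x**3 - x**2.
11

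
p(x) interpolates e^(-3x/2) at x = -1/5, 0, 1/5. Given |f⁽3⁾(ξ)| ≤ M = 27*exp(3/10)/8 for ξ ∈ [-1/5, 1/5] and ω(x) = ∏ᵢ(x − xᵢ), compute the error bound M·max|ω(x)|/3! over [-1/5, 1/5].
sqrt(3)*exp(3/10)/1000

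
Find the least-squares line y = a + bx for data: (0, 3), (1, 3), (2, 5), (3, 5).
a = 14/5, b = 4/5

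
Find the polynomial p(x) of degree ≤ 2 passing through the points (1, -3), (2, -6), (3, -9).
-3*x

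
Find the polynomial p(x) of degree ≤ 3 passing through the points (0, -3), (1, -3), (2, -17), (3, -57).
-2*x**3 - x**2 + 3*x - 3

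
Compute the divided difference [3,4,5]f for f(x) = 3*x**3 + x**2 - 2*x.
37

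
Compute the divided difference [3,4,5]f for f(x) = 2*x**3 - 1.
24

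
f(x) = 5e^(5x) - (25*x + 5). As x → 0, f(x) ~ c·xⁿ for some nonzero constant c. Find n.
2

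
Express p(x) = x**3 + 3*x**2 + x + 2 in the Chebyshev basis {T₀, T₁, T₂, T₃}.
(7/2)T₀ + (7/4)T₁ + (3/2)T₂ + (1/4)T₃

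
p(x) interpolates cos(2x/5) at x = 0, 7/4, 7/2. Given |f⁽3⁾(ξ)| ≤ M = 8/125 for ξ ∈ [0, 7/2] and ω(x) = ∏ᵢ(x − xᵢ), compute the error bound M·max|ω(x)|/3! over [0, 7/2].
343*sqrt(3)/27000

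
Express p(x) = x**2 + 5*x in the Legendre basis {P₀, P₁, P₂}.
(1/3)P₀ + (5)P₁ + (2/3)P₂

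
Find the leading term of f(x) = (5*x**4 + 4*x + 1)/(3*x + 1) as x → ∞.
5*x**3/3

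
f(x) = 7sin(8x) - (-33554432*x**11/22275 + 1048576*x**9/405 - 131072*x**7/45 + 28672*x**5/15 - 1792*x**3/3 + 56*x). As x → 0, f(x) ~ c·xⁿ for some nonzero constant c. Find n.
13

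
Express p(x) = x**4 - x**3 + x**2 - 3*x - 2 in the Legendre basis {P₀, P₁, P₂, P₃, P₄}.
(-22/15)P₀ + (-18/5)P₁ + (26/21)P₂ + (-2/5)P₃ + (8/35)P₄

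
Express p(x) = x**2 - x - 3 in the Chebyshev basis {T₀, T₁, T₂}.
(-5/2)T₀ - T₁ + (1/2)T₂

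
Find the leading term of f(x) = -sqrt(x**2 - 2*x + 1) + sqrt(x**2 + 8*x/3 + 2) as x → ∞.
7/3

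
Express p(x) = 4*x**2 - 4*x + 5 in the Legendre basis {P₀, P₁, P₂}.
(19/3)P₀ + (-4)P₁ + (8/3)P₂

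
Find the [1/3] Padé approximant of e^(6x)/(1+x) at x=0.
(x + 1)/(-6*x**3 + 7*x**2 - 4*x + 1)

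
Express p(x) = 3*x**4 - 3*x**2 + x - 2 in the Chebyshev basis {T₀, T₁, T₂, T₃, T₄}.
(-19/8)T₀ + T₁ + (3/8)T₄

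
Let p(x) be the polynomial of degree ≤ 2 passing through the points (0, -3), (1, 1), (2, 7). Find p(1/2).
-5/4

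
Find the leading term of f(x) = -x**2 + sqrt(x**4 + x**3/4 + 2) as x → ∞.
x/8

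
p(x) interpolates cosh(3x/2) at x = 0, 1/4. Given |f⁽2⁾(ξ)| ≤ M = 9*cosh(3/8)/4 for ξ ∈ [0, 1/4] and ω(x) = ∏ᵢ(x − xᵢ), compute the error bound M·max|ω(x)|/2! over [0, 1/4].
9*cosh(3/8)/512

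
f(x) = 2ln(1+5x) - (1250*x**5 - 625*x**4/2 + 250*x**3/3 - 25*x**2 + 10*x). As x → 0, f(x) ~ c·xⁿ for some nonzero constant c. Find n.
6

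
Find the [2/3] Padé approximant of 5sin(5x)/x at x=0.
(25 - 875*x**2/12)/(5*x**2/4 + 1)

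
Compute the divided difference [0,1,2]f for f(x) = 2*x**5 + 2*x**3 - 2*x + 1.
36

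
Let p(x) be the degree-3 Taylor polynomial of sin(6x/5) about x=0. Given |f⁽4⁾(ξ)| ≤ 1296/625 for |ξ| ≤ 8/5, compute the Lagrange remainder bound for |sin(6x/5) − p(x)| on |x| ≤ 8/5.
221184/390625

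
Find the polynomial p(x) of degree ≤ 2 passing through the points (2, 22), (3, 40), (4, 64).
3*x**2 + 3*x + 4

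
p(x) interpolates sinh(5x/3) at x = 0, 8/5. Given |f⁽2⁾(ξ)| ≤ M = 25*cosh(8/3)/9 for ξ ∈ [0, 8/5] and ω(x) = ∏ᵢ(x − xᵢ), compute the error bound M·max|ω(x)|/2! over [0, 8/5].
8*cosh(8/3)/9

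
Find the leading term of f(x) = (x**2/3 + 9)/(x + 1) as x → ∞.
x/3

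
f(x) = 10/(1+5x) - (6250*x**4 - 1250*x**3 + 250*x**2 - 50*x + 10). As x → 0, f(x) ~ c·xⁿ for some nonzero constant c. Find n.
5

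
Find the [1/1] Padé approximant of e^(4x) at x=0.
(2*x + 1)/(1 - 2*x)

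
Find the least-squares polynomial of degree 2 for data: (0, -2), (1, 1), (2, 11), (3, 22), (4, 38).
-82/35 + (167/70)x + (27/14)x²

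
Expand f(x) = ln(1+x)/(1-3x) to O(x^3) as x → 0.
x + 5*x**2/2 + O(x**3)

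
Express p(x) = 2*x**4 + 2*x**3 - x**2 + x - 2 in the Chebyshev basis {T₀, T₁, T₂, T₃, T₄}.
(-7/4)T₀ + (5/2)T₁ + (1/2)T₂ + (1/2)T₃ + (1/4)T₄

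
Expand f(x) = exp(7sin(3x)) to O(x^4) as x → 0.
1 + 21*x + 441*x**2/2 + 1512*x**3 + O(x**4)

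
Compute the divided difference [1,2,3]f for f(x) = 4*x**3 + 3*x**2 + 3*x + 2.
27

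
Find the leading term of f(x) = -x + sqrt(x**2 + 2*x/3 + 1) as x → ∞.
1/3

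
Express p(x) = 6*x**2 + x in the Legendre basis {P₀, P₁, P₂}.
(2)P₀ + P₁ + (4)P₂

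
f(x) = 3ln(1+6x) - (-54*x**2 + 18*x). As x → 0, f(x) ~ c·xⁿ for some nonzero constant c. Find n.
3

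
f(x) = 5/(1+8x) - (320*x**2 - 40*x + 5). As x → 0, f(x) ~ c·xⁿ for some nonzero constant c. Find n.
3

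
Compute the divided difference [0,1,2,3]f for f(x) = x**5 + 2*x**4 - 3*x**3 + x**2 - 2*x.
34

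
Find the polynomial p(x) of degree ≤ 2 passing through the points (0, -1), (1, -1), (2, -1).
-1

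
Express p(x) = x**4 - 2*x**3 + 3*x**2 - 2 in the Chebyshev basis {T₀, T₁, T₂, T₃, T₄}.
(-1/8)T₀ + (-3/2)T₁ + (2)T₂ + (-1/2)T₃ + (1/8)T₄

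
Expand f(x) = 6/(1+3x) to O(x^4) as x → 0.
6 - 18*x + 54*x**2 - 162*x**3 + O(x**4)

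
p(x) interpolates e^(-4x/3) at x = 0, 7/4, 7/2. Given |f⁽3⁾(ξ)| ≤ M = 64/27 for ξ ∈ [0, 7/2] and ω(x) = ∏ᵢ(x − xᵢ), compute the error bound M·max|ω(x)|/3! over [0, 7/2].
343*sqrt(3)/729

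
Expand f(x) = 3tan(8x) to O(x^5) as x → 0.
24*x + 512*x**3 + O(x**5)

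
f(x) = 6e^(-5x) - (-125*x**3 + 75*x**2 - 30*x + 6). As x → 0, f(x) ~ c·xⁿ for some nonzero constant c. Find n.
4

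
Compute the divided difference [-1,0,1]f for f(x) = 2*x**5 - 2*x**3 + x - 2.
0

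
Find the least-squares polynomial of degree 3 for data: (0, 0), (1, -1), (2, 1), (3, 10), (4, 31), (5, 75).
-29/126 + (1079/756)x + (-47/18)x² + (115/108)x³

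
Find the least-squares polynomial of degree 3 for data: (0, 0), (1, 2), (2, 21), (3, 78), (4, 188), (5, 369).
1/7 + (-13/6)x + (17/28)x² + (35/12)x³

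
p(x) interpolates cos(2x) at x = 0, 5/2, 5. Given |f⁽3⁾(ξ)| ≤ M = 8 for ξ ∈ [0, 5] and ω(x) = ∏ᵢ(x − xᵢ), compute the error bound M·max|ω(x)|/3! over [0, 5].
125*sqrt(3)/27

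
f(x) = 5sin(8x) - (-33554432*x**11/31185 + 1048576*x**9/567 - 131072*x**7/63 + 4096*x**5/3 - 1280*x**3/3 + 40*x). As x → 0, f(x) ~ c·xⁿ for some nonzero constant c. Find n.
13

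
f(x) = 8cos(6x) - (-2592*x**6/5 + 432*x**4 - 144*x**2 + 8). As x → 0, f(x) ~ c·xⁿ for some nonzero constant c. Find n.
8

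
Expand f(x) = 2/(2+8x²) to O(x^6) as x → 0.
1 - 4*x**2 + 16*x**4 + O(x**6)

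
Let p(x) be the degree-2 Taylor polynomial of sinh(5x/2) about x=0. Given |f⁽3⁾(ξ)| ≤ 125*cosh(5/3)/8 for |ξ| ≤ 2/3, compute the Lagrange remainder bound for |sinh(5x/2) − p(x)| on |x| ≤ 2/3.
125*cosh(5/3)/162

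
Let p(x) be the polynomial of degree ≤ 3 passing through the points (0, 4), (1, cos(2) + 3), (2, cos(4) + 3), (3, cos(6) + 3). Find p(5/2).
15*cos(4)/16 - 5*cos(2)/16 + 5*cos(6)/16 + 49/16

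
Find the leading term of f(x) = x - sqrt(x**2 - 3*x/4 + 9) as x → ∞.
3/8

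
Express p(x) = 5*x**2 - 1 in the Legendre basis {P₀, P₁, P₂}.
(2/3)P₀ + (10/3)P₂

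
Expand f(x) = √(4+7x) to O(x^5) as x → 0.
2 + 7*x/4 - 49*x**2/64 + 343*x**3/512 - 12005*x**4/16384 + O(x**5)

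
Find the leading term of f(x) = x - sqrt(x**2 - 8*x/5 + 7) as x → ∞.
4/5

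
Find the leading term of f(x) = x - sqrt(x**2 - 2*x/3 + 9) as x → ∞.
1/3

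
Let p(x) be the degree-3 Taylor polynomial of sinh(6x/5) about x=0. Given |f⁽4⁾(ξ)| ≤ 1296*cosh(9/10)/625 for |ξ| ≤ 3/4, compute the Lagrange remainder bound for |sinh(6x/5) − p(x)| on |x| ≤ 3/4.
2187*cosh(9/10)/80000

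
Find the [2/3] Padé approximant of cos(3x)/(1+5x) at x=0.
(1 - 15*x**2/4)/(15*x**3/4 + 3*x**2/4 + 5*x + 1)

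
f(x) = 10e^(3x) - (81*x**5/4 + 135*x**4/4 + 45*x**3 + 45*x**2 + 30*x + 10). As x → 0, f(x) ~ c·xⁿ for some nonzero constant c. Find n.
6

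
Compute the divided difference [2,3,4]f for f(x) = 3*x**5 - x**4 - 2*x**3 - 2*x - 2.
782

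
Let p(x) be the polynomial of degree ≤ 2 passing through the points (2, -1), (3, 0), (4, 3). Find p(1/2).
5/4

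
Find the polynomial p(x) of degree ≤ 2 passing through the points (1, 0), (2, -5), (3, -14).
-2*x**2 + x + 1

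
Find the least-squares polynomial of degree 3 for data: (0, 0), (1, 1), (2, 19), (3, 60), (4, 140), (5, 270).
-5/21 + (-19/18)x + (97/84)x² + (71/36)x³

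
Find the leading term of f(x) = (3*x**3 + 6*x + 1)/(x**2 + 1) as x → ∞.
3*x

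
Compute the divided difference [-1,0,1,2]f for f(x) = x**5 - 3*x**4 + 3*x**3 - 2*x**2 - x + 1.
2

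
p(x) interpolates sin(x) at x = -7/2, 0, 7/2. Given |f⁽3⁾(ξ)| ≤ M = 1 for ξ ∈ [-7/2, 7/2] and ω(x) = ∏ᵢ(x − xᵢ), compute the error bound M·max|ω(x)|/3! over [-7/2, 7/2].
343*sqrt(3)/216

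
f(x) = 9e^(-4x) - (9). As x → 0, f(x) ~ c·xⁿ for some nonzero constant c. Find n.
1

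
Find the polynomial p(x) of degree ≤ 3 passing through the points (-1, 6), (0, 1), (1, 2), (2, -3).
-2*x**3 + 3*x**2 + 1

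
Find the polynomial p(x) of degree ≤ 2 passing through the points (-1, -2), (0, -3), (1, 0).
2*x**2 + x - 3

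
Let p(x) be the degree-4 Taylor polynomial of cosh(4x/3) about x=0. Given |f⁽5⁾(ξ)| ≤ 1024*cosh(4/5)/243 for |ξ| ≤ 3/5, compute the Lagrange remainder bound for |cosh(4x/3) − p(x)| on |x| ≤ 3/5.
128*cosh(4/5)/46875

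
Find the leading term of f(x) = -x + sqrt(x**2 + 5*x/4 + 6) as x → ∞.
5/8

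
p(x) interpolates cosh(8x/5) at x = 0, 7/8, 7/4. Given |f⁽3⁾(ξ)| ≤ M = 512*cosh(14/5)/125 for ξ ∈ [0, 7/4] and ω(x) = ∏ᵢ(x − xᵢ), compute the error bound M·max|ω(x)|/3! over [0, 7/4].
343*sqrt(3)*cosh(14/5)/3375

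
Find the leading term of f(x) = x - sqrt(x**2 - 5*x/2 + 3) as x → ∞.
5/4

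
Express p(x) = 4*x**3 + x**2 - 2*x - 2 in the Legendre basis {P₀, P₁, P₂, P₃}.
(-5/3)P₀ + (2/5)P₁ + (2/3)P₂ + (8/5)P₃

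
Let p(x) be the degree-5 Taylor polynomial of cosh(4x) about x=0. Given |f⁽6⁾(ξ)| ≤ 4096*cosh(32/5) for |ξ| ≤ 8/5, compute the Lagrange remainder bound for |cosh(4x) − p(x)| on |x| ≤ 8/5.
67108864*cosh(32/5)/703125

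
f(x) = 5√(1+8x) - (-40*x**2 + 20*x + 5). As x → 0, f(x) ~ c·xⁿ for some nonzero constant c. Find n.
3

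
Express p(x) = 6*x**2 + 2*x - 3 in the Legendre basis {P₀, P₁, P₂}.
-P₀ + (2)P₁ + (4)P₂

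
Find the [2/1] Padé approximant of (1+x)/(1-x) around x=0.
(x + 1)/(1 - x)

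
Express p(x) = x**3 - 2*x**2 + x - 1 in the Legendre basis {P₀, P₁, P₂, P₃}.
(-5/3)P₀ + (8/5)P₁ + (-4/3)P₂ + (2/5)P₃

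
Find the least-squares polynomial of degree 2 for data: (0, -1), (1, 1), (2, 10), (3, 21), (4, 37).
-46/35 + (36/35)x + (15/7)x²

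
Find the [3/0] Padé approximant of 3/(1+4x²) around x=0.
3 - 12*x**2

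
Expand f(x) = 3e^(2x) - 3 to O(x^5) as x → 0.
6*x + 6*x**2 + 4*x**3 + 2*x**4 + O(x**5)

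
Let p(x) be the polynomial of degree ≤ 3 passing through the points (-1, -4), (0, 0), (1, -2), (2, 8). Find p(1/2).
-11/8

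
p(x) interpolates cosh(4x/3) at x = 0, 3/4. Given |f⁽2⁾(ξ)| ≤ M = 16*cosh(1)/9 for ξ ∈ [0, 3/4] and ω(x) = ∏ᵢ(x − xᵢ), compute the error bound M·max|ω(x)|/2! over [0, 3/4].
cosh(1)/8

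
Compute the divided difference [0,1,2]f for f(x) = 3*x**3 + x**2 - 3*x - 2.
10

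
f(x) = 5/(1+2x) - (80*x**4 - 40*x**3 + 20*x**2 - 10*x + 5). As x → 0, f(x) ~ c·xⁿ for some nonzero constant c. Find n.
5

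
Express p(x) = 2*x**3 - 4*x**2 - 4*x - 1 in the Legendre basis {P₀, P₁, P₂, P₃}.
(-7/3)P₀ + (-14/5)P₁ + (-8/3)P₂ + (4/5)P₃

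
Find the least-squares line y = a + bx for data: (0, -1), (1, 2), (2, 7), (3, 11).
a = -7/5, b = 41/10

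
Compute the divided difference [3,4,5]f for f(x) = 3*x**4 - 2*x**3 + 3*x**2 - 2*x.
270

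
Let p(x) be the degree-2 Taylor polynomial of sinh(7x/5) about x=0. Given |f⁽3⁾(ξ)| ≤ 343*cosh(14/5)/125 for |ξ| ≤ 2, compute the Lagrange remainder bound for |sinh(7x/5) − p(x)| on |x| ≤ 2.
1372*cosh(14/5)/375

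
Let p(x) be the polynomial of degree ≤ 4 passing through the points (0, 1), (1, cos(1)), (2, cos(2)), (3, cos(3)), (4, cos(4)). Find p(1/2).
7*cos(3)/32 - 5*cos(4)/128 - 35*cos(2)/64 + 35/128 + 35*cos(1)/32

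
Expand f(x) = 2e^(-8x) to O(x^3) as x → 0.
2 - 16*x + 64*x**2 + O(x**3)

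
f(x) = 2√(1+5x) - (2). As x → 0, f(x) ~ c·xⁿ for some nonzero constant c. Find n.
1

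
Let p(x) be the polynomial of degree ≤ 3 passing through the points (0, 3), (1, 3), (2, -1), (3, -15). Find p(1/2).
25/8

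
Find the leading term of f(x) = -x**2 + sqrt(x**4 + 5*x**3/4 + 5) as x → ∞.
5*x/8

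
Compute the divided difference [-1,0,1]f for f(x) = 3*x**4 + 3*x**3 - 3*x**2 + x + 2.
0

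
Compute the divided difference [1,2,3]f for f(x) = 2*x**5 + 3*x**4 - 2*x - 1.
255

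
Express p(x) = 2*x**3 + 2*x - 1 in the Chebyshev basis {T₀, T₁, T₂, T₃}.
-T₀ + (7/2)T₁ + (1/2)T₃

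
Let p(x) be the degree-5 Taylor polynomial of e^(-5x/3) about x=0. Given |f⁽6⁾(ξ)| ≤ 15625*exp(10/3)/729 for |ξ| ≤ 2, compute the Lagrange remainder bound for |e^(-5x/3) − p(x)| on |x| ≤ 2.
12500*exp(10/3)/6561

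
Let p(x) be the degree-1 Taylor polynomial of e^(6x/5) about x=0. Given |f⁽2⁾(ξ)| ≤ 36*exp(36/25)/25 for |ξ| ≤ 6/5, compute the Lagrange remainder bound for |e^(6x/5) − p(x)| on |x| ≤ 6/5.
648*exp(36/25)/625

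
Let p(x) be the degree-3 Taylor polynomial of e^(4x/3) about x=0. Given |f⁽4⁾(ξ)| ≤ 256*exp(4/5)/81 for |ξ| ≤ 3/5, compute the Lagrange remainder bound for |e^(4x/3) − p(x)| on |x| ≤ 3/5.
32*exp(4/5)/1875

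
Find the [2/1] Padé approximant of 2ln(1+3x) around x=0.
3*x*(x + 2)/(2*x + 1)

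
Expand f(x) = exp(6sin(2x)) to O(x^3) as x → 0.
1 + 12*x + 72*x**2 + O(x**3)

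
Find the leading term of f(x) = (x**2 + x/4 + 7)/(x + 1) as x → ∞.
x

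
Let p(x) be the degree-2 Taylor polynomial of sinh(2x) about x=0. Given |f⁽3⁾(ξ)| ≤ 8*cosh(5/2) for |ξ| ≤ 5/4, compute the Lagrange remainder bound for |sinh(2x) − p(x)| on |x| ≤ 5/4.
125*cosh(5/2)/48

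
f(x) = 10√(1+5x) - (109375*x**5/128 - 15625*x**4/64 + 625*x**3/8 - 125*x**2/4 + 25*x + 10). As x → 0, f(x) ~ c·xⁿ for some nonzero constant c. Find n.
6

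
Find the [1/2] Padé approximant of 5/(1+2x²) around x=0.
5/(2*x**2 + 1)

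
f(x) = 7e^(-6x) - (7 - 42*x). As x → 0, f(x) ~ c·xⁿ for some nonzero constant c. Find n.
2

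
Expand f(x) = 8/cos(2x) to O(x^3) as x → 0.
8 + 16*x**2 + O(x**3)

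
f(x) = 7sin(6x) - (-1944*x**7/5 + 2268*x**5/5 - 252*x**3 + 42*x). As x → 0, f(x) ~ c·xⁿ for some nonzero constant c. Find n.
9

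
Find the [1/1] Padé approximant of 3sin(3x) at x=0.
9*x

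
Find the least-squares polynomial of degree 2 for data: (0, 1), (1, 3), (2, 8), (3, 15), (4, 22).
5/7 + (69/35)x + (6/7)x²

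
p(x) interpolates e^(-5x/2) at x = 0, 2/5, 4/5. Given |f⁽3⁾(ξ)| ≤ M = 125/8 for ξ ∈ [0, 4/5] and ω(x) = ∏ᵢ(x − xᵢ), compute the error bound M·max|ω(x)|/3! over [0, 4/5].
sqrt(3)/27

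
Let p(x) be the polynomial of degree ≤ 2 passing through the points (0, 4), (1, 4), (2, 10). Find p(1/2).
13/4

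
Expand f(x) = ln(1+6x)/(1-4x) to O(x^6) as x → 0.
6*x + 6*x**2 + 96*x**3 + 60*x**4 + 8976*x**5/5 + O(x**6)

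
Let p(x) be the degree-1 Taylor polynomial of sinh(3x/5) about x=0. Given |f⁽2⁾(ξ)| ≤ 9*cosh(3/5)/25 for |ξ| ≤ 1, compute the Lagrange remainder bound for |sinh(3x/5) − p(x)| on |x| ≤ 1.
9*cosh(3/5)/50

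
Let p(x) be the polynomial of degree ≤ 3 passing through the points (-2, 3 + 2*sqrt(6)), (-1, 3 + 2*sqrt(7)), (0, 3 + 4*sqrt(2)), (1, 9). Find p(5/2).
-189*sqrt(2)/4 - 35*sqrt(6)/8 + 339/8 + 135*sqrt(7)/8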